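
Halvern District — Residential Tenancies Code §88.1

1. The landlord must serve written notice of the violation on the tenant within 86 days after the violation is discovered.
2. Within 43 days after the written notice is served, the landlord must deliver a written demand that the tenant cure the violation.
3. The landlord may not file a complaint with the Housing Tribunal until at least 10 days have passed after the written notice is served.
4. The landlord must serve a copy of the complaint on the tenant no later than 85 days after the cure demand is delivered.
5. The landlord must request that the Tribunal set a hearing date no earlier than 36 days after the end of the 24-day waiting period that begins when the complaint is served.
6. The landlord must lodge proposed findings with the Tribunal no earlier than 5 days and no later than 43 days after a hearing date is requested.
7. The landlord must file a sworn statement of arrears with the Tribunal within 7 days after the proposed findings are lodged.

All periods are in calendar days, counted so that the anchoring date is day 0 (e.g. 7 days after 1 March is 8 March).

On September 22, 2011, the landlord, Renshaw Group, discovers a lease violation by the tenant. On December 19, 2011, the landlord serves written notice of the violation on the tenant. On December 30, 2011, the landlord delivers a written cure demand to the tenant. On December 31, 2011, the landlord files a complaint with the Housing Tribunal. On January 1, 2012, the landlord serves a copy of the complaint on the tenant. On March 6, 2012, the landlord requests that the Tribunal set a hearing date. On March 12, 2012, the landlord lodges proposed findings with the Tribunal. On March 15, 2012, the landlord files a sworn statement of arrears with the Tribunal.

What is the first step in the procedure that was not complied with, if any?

(1) due by September 22, 2011 + 86 days = December 17, 2011; done December 19, 2011 — 2 days late.
Later steps need not be reached.

Step 1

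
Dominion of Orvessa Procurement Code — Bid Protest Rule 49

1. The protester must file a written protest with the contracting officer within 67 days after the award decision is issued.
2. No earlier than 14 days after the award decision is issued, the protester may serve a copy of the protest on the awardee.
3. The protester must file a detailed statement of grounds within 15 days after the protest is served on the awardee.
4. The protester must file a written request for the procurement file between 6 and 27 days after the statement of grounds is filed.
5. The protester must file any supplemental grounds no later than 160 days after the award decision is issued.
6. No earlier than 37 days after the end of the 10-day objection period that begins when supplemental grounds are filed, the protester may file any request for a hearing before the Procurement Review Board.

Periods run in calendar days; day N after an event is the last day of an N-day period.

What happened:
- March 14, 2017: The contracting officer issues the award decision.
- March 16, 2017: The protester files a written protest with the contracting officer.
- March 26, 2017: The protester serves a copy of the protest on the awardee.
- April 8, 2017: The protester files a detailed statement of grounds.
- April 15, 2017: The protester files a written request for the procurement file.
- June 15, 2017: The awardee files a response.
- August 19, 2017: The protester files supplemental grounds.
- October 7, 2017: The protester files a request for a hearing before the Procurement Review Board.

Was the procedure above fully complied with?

No

Step 1 — counting 67 days from March 14, 2017 (when the award decision is issued) gives a deadline of May 20, 2017; March 16, 2017 is within that limit.
Step 2 — must wait 14 days from March 14, 2017 (when the award decision is issued), so not before March 28, 2017; March 26, 2017 is 2 days before the earliest permitted date.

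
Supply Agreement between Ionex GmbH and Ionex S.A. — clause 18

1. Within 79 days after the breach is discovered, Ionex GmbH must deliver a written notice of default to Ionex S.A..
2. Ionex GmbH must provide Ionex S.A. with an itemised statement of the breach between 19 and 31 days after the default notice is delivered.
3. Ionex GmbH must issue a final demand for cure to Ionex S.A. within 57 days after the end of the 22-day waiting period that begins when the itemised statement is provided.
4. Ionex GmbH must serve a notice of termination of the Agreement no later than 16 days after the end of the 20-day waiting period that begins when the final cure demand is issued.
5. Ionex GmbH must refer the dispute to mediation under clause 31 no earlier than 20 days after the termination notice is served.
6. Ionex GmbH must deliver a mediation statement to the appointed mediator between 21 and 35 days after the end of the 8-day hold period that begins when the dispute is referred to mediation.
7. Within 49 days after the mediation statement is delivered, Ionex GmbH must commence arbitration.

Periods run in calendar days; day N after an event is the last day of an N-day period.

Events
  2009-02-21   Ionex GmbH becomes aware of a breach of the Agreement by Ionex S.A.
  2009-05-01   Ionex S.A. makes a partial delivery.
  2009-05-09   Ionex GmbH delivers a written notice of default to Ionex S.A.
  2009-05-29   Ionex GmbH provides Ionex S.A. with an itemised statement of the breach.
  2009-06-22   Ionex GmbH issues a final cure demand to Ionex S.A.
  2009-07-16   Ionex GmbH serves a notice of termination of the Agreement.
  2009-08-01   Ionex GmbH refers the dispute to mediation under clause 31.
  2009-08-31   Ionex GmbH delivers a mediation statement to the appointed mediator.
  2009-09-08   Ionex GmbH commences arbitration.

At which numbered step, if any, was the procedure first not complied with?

Step 1: 79 days after 2009-02-21 (when the breach is discovered) is 2009-05-11; completed 2009-05-09, before the deadline.
Step 2: the window is 19–31 days after 2009-05-09 (when the default notice is delivered), so 2009-05-28 through 2009-06-09; done 2009-05-29 — within the window.
Step 3: 57 days after 2009-06-20 (end of the 22-day waiting period, which began when the itemised statement is provided on 2009-05-29) is 2009-08-16; done 2009-06-22 — timely.
Step 4: 16 days after 2009-07-12 (end of the 20-day waiting period, which began when the final cure demand is issued on 2009-06-22) is 2009-07-28; 2009-07-16 is within that limit.
Step 5: the earliest permitted date is 20 days after 2009-07-16 (when the termination notice is served), i.e. 2009-08-05; acted on 2009-08-01, 4 days prematurely.
No need to go further; step 5 was not satisfied.

Step 5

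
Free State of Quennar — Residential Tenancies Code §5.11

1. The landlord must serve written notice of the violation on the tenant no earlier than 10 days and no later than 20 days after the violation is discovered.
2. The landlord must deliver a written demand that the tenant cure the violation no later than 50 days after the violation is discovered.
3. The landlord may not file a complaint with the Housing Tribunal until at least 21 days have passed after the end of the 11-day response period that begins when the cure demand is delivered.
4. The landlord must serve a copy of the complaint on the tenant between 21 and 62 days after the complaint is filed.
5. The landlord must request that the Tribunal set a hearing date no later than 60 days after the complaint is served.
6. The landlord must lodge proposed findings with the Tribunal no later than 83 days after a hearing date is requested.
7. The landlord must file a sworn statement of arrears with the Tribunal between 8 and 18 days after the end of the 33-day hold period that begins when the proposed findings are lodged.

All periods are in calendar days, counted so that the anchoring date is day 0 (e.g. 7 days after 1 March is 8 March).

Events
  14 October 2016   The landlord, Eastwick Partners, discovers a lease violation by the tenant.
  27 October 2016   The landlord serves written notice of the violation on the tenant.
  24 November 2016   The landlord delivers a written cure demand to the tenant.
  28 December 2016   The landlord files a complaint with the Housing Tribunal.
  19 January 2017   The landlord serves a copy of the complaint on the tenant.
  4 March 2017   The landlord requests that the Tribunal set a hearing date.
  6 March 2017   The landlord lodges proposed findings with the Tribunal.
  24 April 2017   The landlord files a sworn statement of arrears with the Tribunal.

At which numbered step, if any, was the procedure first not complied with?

Step 1: the window is 10–20 days after 14 October 2016 (when the violation is discovered), so 24 October 2016 through 3 November 2016; 27 October 2016 falls inside that range.
Step 2: 50 days after 14 October 2016 (when the violation is discovered) is 3 December 2016; done 24 November 2016 — timely.
Step 3: the earliest permitted date is 21 days after 5 December 2016 (end of the 11-day response period, which began when the cure demand is delivered on 24 November 2016), i.e. 26 December 2016; 28 December 2016 is on or after that date.
Step 4: the window is 21–62 days after 28 December 2016 (when the complaint is filed), so 18 January 2017 through 28 February 2017; 19 January 2017 falls inside that range.
Step 5: 60 days after 19 January 2017 (when the complaint is served) is 20 March 2017; 4 March 2017 is within that limit.
Step 6: 83 days after 4 March 2017 (when a hearing date is requested) is 26 May 2017; 6 March 2017 is within that limit.
Step 7: the window is 8–18 days after 8 April 2017 (end of the 33-day hold period, which began when the proposed findings are lodged on 6 March 2017), so 16 April 2017 through 26 April 2017; done 24 April 2017, which is between those dates.

None — every step was satisfied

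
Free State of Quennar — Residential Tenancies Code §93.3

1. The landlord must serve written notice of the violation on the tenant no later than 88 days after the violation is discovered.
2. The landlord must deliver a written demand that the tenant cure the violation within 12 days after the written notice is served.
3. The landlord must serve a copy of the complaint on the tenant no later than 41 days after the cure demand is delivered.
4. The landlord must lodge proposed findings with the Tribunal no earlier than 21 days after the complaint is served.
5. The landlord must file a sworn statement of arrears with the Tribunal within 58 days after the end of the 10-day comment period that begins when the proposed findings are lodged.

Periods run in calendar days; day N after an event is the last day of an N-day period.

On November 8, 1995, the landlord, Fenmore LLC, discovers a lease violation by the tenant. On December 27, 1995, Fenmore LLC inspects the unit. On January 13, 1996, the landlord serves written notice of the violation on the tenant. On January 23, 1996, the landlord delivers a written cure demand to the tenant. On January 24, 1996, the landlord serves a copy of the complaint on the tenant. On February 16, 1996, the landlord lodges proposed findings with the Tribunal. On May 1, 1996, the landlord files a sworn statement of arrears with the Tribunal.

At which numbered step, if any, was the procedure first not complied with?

Step 1 — counting 88 days from November 8, 1995 (when the violation is discovered) gives a deadline of February 4, 1996; January 13, 1996 is within that limit.
Step 2 — counting 12 days from January 13, 1996 (when the written notice is served) gives a deadline of January 25, 1996; completed January 23, 1996, before the deadline.
Step 3 — counting 41 days from January 23, 1996 (when the cure demand is delivered) gives a deadline of March 4, 1996; done January 24, 1996 — timely.
Step 4 — must wait 21 days from January 24, 1996 (when the complaint is served), so not before February 14, 1996; done February 16, 1996, after the minimum wait.
Step 5 — counting 58 days from February 26, 1996 (end of the 10-day comment period, which began when the proposed findings are lodged on February 16, 1996) gives a deadline of April 24, 1996; done May 1, 1996 — 7 days late.

Step 5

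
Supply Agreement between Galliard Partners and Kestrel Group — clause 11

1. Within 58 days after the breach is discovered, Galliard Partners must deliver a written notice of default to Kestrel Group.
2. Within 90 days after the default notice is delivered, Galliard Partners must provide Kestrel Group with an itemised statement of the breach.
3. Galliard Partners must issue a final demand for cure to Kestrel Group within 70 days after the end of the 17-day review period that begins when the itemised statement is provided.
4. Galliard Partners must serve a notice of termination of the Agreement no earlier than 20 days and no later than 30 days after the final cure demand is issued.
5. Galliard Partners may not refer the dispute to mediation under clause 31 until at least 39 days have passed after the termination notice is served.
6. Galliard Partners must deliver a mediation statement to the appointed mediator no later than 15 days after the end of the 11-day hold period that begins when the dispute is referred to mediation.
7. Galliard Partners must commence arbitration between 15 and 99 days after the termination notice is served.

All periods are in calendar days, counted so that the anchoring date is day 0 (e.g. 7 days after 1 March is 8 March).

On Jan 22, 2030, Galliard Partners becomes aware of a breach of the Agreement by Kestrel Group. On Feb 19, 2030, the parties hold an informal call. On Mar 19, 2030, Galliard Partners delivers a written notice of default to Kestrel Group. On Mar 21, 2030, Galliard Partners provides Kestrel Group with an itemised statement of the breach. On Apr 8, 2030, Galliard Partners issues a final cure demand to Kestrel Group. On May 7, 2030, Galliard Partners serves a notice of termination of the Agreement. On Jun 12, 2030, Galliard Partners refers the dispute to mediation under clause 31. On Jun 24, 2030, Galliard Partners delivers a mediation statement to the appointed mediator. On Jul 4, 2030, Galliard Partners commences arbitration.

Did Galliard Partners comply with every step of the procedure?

(1) due by Jan 22, 2030 + 58 days = Mar 21, 2030; Mar 19, 2030 is within that limit.
(2) due by Mar 19, 2030 + 90 days = Jun 17, 2030; completed Mar 21, 2030, before the deadline.
(3) due by Apr 7, 2030 + 70 days = Jun 16, 2030; Apr 8, 2030 is within that limit.
(4) the permitted window runs from Apr 8, 2030 + 20 = Apr 28, 2030 to Apr 8, 2030 + 30 = May 8, 2030; done May 7, 2030, which is between those dates.
(5) permitted from May 7, 2030 + 39 days = Jun 15, 2030 onward; Jun 12, 2030 is 3 days before the earliest permitted date.
The analysis stops there.

No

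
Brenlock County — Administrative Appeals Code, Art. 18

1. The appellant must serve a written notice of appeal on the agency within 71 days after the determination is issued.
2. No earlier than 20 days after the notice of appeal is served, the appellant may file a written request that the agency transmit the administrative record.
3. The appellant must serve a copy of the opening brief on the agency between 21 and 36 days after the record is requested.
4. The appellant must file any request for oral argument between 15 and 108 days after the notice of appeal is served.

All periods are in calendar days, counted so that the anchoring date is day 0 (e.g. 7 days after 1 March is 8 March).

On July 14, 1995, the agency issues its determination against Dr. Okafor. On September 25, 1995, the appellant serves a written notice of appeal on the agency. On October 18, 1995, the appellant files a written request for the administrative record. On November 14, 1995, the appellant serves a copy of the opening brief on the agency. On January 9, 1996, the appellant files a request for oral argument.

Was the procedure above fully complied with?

(1) due by July 14, 1995 + 71 days = September 23, 1995; not done until September 25, 1995, 2 days after the deadline.
No need to go further; step 1 was not satisfied.

No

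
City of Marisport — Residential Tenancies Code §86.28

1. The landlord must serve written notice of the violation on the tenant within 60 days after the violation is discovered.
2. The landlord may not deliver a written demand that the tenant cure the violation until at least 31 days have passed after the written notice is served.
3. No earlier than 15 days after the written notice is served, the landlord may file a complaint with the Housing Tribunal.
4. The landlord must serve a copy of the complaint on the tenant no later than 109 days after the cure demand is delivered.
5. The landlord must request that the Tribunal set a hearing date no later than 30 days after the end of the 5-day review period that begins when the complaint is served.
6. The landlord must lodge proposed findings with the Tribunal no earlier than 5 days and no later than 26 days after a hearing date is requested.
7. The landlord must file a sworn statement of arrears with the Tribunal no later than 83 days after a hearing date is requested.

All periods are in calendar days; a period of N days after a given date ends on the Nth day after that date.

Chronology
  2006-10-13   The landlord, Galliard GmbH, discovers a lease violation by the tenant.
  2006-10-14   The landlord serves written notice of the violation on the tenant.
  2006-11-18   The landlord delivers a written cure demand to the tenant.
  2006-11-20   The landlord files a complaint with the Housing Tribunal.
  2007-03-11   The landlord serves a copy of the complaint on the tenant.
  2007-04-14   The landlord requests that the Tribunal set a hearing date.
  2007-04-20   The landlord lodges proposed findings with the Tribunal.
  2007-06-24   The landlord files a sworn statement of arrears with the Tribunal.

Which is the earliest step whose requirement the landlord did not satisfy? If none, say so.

(1) due by 2006-10-13 + 60 days = 2006-12-12; done 2006-10-14 — timely.
(2) permitted from 2006-10-14 + 31 days = 2006-11-14 onward; done 2006-11-18, after the minimum wait.
(3) permitted from 2006-10-14 + 15 days = 2006-10-29 onward; done 2006-11-20, after the minimum wait.
(4) due by 2006-11-18 + 109 days = 2007-03-07; done 2007-03-11 — 4 days late.

Step 4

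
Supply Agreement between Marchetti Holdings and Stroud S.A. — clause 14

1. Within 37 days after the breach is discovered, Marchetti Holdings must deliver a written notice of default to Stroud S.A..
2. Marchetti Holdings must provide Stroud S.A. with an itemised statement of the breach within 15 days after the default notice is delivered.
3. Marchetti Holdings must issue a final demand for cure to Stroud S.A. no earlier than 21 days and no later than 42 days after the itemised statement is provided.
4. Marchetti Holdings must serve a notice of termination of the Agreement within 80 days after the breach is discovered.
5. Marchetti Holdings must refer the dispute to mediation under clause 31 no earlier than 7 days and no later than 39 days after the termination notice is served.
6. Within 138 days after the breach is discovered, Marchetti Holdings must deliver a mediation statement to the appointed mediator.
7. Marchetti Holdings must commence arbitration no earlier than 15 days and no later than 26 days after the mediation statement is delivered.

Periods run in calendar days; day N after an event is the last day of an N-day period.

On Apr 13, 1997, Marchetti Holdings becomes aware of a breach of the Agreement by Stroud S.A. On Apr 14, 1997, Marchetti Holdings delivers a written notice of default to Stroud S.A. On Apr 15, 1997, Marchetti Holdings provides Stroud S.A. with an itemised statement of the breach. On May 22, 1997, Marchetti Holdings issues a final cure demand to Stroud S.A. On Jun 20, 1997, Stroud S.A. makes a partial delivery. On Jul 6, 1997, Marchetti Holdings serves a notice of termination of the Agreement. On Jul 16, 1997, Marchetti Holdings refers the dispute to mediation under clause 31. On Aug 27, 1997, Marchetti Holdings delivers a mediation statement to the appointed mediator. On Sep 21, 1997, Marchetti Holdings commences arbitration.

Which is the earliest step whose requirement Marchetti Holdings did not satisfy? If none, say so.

Step 4

Step 1: 37 days after Apr 13, 1997 (when the breach is discovered) is May 20, 1997; done Apr 14, 1997 — timely.
Step 2: 15 days after Apr 14, 1997 (when the default notice is delivered) is Apr 29, 1997; done Apr 15, 1997 — timely.
Step 3: the window is 21–42 days after Apr 15, 1997 (when the itemised statement is provided), so May 6, 1997 through May 27, 1997; May 22, 1997 falls inside that range.
Step 4: 80 days after Apr 13, 1997 (when the breach is discovered) is Jul 2, 1997; not done until Jul 6, 1997, 4 days after the deadline.
The procedure was therefore not followed at step 4.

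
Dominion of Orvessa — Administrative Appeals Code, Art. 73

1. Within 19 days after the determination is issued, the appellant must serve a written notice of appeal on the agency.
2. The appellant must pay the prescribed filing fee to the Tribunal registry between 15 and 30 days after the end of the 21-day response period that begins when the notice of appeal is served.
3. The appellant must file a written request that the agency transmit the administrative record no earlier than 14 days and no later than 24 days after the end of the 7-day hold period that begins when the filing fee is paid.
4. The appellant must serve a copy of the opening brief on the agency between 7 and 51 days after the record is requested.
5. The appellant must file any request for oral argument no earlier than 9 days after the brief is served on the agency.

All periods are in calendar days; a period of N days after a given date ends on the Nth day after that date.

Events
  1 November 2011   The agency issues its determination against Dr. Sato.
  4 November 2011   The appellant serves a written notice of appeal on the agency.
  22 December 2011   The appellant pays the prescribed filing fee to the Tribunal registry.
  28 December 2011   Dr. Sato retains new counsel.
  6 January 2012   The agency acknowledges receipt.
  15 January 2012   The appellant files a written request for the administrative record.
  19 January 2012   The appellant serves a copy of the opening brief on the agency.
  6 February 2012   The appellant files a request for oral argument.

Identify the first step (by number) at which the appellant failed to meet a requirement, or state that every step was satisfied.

(1) due by 1 November 2011 + 19 days = 20 November 2011; done 4 November 2011 — timely.
(2) the permitted window runs from 25 November 2011 + 15 = 10 December 2011 to 25 November 2011 + 30 = 25 December 2011; done 22 December 2011, which is between those dates.
(3) the permitted window runs from 29 December 2011 + 14 = 12 January 2012 to 29 December 2011 + 24 = 22 January 2012; done 15 January 2012, which is between those dates.
(4) the permitted window runs from 15 January 2012 + 7 = 22 January 2012 to 15 January 2012 + 51 = 6 March 2012; done 19 January 2012 — 3 days before the window opened.

Step 4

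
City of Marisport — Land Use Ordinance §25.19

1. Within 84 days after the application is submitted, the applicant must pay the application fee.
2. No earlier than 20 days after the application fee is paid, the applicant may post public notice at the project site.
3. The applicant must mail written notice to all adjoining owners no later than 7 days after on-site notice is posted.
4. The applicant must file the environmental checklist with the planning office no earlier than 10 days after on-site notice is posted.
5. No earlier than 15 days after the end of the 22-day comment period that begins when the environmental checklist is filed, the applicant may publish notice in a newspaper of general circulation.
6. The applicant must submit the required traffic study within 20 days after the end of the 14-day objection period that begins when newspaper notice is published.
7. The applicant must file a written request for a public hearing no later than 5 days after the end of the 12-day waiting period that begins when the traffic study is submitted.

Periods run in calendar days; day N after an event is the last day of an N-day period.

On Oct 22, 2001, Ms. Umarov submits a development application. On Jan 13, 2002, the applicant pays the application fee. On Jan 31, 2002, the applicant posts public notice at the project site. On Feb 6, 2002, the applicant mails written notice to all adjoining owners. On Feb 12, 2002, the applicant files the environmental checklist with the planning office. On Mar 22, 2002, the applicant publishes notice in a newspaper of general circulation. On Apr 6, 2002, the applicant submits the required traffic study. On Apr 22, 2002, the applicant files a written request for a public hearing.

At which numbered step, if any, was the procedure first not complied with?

Step 1: 84 days after Oct 22, 2001 (when the application is submitted) is Jan 14, 2002; completed Jan 13, 2002, before the deadline.
Step 2: the earliest permitted date is 20 days after Jan 13, 2002 (when the application fee is paid), i.e. Feb 2, 2002; done Jan 31, 2002 — 2 days too early.

Step 2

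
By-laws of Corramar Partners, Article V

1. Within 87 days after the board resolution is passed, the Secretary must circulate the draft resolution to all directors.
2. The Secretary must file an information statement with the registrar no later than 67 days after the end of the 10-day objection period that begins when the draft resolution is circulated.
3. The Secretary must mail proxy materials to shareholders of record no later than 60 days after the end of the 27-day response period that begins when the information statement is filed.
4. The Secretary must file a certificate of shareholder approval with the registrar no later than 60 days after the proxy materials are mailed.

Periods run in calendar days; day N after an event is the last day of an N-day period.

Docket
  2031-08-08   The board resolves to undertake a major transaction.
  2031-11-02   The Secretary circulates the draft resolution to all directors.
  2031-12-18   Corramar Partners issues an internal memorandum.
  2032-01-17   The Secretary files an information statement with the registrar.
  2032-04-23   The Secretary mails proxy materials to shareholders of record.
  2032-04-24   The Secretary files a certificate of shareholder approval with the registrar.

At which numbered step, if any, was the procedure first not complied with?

Step 1: 87 days after 2031-08-08 (when the board resolution is passed) is 2031-11-03; done 2031-11-02 — timely.
Step 2: 67 days after 2031-11-12 (end of the 10-day objection period, which began when the draft resolution is circulated on 2031-11-02) is 2032-01-18; 2032-01-17 is within that limit.
Step 3: 60 days after 2032-02-13 (end of the 27-day response period, which began when the information statement is filed on 2032-01-17) is 2032-04-13; done 2032-04-23 — 10 days late.

Step 3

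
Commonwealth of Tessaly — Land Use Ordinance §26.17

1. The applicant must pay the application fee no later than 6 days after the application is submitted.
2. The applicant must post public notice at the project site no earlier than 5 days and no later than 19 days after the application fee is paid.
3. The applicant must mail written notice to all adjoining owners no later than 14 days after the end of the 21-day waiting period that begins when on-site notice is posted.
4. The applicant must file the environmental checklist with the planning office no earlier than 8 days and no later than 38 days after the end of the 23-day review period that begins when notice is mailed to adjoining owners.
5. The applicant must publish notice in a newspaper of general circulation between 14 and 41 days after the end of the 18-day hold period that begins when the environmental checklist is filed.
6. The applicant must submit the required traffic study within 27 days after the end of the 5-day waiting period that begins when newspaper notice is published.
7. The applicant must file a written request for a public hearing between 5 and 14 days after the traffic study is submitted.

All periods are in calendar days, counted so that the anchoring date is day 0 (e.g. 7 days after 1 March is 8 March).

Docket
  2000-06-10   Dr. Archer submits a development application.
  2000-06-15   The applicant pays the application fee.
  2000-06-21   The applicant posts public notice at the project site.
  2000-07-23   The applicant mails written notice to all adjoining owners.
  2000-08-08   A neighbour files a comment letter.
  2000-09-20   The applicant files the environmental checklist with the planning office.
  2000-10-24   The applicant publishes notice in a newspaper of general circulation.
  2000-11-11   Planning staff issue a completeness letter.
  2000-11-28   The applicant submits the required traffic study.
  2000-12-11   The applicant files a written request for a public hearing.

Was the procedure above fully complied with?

No

Step 1 — counting 6 days from 2000-06-10 (when the application is submitted) gives a deadline of 2000-06-16; 2000-06-15 is within that limit.
Step 2 — 5 and 19 days from 2000-06-15 (when the application fee is paid) are 2000-06-20 and 2000-07-04 respectively; done 2000-06-21, which is between those dates.
Step 3 — counting 14 days from 2000-07-12 (end of the 21-day waiting period, which began when on-site notice is posted on 2000-06-21) gives a deadline of 2000-07-26; 2000-07-23 is within that limit.
Step 4 — 8 and 38 days from 2000-08-15 (end of the 23-day review period, which began when notice is mailed to adjoining owners on 2000-07-23) are 2000-08-23 and 2000-09-22 respectively; done 2000-09-20 — within the window.
Step 5 — 14 and 41 days from 2000-10-08 (end of the 18-day hold period, which began when the environmental checklist is filed on 2000-09-20) are 2000-10-22 and 2000-11-18 respectively; done 2000-10-24, which is between those dates.
Step 6 — counting 27 days from 2000-10-29 (end of the 5-day waiting period, which began when newspaper notice is published on 2000-10-24) gives a deadline of 2000-11-25; not done until 2000-11-28, 3 days after the deadline.
That is the first point of non-compliance.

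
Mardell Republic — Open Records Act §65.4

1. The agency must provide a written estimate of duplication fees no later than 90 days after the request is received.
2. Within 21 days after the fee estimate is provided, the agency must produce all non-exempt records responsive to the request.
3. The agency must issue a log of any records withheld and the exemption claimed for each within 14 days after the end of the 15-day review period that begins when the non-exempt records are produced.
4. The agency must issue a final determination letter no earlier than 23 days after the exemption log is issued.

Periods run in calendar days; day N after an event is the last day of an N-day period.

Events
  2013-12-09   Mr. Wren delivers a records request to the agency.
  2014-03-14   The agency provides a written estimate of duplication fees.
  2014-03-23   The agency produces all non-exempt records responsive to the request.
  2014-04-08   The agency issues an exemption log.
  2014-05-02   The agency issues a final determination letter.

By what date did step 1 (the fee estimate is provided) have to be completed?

Step 1 runs from 2013-12-09, when the request is received. 90 days after 2013-12-09 is 2014-03-09.

2014-03-09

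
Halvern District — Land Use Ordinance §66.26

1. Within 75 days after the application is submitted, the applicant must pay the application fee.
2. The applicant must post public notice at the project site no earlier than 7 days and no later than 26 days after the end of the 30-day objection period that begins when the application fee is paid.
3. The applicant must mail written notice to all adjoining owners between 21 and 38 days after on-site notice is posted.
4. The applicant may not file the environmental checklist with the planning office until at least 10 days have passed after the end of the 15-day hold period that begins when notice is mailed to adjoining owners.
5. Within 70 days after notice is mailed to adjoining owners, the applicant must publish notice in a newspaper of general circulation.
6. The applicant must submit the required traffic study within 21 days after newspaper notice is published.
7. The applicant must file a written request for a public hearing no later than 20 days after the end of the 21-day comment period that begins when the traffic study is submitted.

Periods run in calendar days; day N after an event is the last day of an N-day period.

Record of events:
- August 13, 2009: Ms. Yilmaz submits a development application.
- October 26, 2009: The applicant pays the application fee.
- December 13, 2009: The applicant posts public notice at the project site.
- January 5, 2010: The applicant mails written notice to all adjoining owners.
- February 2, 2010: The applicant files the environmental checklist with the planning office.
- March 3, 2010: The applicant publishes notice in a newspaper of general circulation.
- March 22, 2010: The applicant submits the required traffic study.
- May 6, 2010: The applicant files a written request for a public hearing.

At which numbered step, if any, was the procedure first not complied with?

Step 7

(1) due by August 13, 2009 + 75 days = October 27, 2009; done October 26, 2009 — timely.
(2) the permitted window runs from November 25, 2009 + 7 = December 2, 2009 to November 25, 2009 + 26 = December 21, 2009; done December 13, 2009 — within the window.
(3) the permitted window runs from December 13, 2009 + 21 = January 3, 2010 to December 13, 2009 + 38 = January 20, 2010; January 5, 2010 falls inside that range.
(4) permitted from January 20, 2010 + 10 days = January 30, 2010 onward; February 2, 2010 is on or after that date.
(5) due by January 5, 2010 + 70 days = March 16, 2010; March 3, 2010 is within that limit.
(6) due by March 3, 2010 + 21 days = March 24, 2010; March 22, 2010 is within that limit.
(7) due by April 12, 2010 + 20 days = May 2, 2010; not done until May 6, 2010, 4 days after the deadline.
The procedure was therefore not followed at step 7.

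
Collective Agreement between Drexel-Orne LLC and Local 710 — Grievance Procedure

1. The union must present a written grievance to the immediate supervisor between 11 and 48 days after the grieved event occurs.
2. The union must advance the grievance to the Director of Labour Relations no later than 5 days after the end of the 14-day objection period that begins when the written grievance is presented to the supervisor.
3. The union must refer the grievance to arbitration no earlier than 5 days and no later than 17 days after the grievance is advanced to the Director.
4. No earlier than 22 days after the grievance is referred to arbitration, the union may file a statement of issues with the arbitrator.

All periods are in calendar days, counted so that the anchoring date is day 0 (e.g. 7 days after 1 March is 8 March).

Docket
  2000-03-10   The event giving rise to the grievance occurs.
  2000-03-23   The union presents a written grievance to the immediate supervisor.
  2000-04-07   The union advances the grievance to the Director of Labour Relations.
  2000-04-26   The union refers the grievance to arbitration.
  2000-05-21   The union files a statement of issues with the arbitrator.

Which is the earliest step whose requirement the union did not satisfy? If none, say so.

(1) the permitted window runs from 2000-03-10 + 11 = 2000-03-21 to 2000-03-10 + 48 = 2000-04-27; done 2000-03-23, which is between those dates.
(2) due by 2000-04-06 + 5 days = 2000-04-11; done 2000-04-07 — timely.
(3) the permitted window runs from 2000-04-07 + 5 = 2000-04-12 to 2000-04-07 + 17 = 2000-04-24; done 2000-04-26 — 2 days after the window closed.
No need to go further; step 3 was not satisfied.

Step 3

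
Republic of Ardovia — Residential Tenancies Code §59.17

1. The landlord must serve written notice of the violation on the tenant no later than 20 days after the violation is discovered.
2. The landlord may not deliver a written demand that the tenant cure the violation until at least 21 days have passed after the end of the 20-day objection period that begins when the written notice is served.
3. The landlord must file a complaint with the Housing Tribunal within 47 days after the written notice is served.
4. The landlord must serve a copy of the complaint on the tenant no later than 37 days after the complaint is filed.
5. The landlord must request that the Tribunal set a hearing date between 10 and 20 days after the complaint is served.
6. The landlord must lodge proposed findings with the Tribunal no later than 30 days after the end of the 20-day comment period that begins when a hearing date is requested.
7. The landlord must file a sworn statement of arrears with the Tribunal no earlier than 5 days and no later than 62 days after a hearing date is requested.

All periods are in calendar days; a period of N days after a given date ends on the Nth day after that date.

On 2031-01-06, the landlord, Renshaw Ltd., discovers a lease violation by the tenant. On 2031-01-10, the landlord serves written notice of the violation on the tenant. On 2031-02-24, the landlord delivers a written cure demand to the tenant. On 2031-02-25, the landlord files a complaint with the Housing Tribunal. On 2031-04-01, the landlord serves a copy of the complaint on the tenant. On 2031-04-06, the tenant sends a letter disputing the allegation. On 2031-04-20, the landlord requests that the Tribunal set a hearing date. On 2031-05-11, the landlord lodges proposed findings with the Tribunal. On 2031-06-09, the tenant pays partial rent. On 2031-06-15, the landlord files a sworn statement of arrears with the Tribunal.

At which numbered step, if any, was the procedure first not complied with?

(1) due by 2031-01-06 + 20 days = 2031-01-26; 2031-01-10 is within that limit.
(2) permitted from 2031-01-30 + 21 days = 2031-02-20 onward; done 2031-02-24 — permitted.
(3) due by 2031-01-10 + 47 days = 2031-02-26; done 2031-02-25 — timely.
(4) due by 2031-02-25 + 37 days = 2031-04-03; done 2031-04-01 — timely.
(5) the permitted window runs from 2031-04-01 + 10 = 2031-04-11 to 2031-04-01 + 20 = 2031-04-21; 2031-04-20 falls inside that range.
(6) due by 2031-05-10 + 30 days = 2031-06-09; done 2031-05-11 — timely.
(7) the permitted window runs from 2031-04-20 + 5 = 2031-04-25 to 2031-04-20 + 62 = 2031-06-21; done 2031-06-15 — within the window.

None — every step was satisfied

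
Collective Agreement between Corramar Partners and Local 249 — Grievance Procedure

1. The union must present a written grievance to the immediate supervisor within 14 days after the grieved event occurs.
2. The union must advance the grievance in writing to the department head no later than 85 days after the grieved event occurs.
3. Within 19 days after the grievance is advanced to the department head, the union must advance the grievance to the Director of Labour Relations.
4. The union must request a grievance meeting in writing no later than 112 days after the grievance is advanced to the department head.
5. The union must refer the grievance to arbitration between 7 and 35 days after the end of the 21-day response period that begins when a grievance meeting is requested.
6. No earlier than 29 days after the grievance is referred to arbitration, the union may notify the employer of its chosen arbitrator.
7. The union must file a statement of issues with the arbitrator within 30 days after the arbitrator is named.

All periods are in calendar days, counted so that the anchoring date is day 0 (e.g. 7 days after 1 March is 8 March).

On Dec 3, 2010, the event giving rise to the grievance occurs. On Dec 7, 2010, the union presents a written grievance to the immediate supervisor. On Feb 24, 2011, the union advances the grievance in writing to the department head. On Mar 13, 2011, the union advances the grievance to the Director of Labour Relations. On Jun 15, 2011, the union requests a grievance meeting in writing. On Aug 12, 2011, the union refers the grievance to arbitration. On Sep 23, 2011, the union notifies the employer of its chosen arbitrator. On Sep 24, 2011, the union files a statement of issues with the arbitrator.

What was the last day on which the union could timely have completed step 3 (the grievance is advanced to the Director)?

Step 3 runs from Feb 24, 2011, when the grievance is advanced to the department head. 19 days after Feb 24, 2011 is Mar 15, 2011.

Mar 15, 2011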